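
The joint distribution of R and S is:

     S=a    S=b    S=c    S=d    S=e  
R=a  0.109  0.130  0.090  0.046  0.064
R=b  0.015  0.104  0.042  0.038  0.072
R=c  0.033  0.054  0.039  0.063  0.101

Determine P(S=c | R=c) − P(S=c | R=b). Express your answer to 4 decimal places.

P(R=c) = 0.033 + 0.054 + 0.039 + 0.063 + 0.101 = 0.290; P(S=c | R=c) = 0.039/0.290 = 0.13448.
P(R=b) = 0.015 + 0.104 + 0.042 + 0.038 + 0.072 = 0.271; P(S=c | R=b) = 0.042/0.271 = 0.15498.
Difference = -0.0205.

-0.0205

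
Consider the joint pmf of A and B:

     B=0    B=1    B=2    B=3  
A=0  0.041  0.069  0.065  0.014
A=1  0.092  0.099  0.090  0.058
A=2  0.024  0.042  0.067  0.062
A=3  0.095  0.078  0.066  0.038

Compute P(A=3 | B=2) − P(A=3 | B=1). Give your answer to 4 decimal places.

P(B=2) = 0.065 + 0.090 + 0.067 + 0.066 = 0.288; P(A=3 | B=2) = 0.066/0.288 = 0.22917.
P(B=1) = 0.069 + 0.099 + 0.042 + 0.078 = 0.288; P(A=3 | B=1) = 0.078/0.288 = 0.27083.
Difference = -0.0417.

-0.0417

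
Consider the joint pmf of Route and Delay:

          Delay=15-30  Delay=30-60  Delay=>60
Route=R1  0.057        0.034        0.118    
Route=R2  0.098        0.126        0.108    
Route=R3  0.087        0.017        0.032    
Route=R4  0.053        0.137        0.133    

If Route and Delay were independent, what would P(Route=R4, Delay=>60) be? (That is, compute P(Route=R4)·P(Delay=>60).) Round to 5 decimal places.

P(Route=R4) = 0.053 + 0.137 + 0.133 = 0.323.
P(Delay=>60) = 0.118 + 0.108 + 0.032 + 0.133 = 0.391.
Product: 0.323 × 0.391 = 0.12629.

0.12629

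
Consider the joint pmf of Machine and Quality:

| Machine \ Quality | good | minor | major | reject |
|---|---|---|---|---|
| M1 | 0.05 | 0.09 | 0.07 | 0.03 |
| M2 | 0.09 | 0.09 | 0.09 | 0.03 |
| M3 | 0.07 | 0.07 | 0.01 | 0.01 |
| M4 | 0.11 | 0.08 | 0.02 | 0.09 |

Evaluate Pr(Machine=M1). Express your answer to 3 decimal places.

0.240

P(Machine=M1) = 0.05 + 0.09 + 0.07 + 0.03 = 0.24.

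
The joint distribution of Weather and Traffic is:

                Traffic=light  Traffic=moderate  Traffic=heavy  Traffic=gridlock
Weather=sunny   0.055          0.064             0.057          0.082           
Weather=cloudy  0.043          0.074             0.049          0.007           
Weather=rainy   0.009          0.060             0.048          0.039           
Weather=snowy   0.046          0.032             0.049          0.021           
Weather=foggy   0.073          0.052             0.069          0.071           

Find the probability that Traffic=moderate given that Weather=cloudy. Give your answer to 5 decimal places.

P(Weather=cloudy) = 0.043 + 0.074 + 0.049 + 0.007 = 0.173.
P(Traffic=moderate | Weather=cloudy) = 0.074/0.173 = 0.42775.

0.42775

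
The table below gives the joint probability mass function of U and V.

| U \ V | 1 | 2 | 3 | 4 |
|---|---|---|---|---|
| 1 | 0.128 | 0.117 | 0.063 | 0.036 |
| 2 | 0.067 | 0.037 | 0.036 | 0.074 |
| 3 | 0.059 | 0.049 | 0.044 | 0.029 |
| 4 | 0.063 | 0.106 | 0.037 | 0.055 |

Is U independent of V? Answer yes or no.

no

P(U=2) = 0.214 and P(V=4) = 0.194, so their product is 0.04152, but P(U=2, V=4) = 0.074. Since these differ, U and V are not independent.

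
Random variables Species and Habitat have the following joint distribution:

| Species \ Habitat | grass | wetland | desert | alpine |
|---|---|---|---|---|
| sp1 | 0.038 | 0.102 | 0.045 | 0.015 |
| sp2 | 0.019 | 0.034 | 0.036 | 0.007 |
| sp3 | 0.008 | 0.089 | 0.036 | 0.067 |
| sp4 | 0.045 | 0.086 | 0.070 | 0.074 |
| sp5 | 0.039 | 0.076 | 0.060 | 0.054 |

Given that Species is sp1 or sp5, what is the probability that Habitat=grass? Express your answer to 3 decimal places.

0.179

P(Species=sp1) = 0.038 + 0.102 + 0.045 + 0.015 = 0.200.
P(Species=sp5) = 0.039 + 0.076 + 0.060 + 0.054 = 0.229.
P(Species ∈ {sp1, sp5}) = 0.200 + 0.229 = 0.429; P(Habitat=grass, Species ∈ {sp1, sp5}) = 0.038 + 0.039 = 0.077.
P(Habitat=grass | Species ∈ {sp1, sp5}) = 0.077/0.429 = 0.179.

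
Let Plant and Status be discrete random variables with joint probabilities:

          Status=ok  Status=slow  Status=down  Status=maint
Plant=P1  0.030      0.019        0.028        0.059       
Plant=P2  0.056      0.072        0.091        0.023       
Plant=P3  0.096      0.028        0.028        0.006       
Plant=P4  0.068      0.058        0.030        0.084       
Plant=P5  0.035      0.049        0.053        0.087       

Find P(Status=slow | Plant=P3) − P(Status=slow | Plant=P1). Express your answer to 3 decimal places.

0.038

P(Plant=P3) = 0.096 + 0.028 + 0.028 + 0.006 = 0.158; P(Status=slow | Plant=P3) = 0.028/0.158 = 0.1772.
P(Plant=P1) = 0.030 + 0.019 + 0.028 + 0.059 = 0.136; P(Status=slow | Plant=P1) = 0.019/0.136 = 0.1397.
Difference = 0.038.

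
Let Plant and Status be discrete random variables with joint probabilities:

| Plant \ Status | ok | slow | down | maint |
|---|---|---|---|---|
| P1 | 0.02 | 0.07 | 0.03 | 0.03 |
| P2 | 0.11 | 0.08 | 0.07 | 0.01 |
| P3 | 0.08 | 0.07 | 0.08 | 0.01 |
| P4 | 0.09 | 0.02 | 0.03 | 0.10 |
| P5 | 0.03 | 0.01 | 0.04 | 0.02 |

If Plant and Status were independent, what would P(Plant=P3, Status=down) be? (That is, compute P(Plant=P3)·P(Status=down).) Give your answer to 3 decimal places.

P(Plant=P3) = 0.08 + 0.07 + 0.08 + 0.01 = 0.24.
P(Status=down) = 0.03 + 0.07 + 0.08 + 0.03 + 0.04 = 0.25.
Product: 0.24 × 0.25 = 0.060.

0.060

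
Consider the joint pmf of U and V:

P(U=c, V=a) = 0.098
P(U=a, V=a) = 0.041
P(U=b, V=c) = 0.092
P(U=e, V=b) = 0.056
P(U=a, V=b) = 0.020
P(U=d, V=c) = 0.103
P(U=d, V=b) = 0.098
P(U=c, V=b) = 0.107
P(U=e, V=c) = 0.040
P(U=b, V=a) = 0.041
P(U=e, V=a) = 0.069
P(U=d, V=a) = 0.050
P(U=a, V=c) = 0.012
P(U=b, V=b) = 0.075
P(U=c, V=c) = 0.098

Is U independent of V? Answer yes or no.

no

P(U=d) = 0.251 and P(V=a) = 0.299, so their product is 0.07505, but P(U=d, V=a) = 0.050. Since these differ, U and V are not independent.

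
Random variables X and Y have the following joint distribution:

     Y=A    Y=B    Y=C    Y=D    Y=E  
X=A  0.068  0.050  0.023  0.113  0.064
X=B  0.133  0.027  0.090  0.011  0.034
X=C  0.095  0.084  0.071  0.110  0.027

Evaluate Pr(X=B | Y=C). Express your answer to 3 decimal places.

P(Y=C) = 0.023 + 0.090 + 0.071 = 0.184.
P(X=B | Y=C) = 0.090/0.184 = 0.489.

0.489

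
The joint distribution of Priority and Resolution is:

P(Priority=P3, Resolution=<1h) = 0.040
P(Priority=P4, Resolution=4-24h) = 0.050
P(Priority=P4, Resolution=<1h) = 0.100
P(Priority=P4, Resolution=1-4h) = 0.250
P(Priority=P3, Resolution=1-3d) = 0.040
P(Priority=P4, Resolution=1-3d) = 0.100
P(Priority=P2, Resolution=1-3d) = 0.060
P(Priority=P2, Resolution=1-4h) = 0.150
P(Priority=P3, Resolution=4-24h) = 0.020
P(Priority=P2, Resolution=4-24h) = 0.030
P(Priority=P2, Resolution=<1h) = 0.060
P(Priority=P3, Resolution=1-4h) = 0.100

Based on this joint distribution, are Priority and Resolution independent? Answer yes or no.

yes

Every cell satisfies P(Priority,Resolution) = P(Priority)·P(Resolution). For instance P(Priority=P2) = 0.300, P(Resolution=<1h) = 0.200, and 0.300×0.200 = 0.060 matches the joint entry. So Priority and Resolution are independent.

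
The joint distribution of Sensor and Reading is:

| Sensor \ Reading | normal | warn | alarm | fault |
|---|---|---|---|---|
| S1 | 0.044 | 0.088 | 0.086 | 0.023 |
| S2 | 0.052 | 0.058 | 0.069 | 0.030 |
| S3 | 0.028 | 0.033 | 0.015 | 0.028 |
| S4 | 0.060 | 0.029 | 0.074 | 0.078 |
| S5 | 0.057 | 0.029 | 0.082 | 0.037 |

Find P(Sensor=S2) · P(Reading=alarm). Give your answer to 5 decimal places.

P(Sensor=S2) = 0.052 + 0.058 + 0.069 + 0.030 = 0.209.
P(Reading=alarm) = 0.086 + 0.069 + 0.015 + 0.074 + 0.082 = 0.326.
Product: 0.209 × 0.326 = 0.06813.

0.06813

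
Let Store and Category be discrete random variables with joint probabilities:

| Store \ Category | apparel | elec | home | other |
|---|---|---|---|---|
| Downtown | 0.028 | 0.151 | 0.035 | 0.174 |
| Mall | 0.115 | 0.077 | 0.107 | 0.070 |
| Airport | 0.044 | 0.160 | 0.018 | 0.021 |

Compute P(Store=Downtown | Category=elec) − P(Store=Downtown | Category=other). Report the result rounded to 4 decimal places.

-0.2674

P(Category=elec) = 0.151 + 0.077 + 0.160 = 0.388; P(Store=Downtown | Category=elec) = 0.151/0.388 = 0.38918.
P(Category=other) = 0.174 + 0.070 + 0.021 = 0.265; P(Store=Downtown | Category=other) = 0.174/0.265 = 0.65660.
Difference = -0.2674.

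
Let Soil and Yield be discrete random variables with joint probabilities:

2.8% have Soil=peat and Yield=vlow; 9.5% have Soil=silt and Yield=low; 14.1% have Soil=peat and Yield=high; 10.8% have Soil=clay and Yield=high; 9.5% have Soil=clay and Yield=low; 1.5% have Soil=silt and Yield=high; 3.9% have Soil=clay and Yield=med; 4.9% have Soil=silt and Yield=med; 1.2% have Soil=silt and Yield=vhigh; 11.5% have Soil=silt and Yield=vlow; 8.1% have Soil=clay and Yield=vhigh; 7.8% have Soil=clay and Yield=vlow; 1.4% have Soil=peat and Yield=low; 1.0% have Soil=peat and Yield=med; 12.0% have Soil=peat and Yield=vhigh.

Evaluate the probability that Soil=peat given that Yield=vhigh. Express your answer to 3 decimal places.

P(Yield=vhigh) = 0.081 + 0.012 + 0.120 = 0.213.
P(Soil=peat | Yield=vhigh) = 0.120/0.213 = 0.563.

0.563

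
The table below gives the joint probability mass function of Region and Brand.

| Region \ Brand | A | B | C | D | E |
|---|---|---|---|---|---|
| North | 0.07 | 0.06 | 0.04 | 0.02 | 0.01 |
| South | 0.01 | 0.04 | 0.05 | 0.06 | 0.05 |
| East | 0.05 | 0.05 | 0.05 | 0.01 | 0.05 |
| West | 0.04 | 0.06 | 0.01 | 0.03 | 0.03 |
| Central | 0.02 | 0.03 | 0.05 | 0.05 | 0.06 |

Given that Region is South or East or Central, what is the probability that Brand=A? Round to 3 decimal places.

P(Region=South) = 0.01 + 0.04 + 0.05 + 0.06 + 0.05 = 0.21.
P(Region=East) = 0.05 + 0.05 + 0.05 + 0.01 + 0.05 = 0.21.
P(Region=Central) = 0.02 + 0.03 + 0.05 + 0.05 + 0.06 = 0.21.
P(Region ∈ {South, East, Central}) = 0.21 + 0.21 + 0.21 = 0.63; P(Brand=A, Region ∈ {South, East, Central}) = 0.01 + 0.05 + 0.02 = 0.08.
P(Brand=A | Region ∈ {South, East, Central}) = 0.08/0.63 = 0.127.

0.127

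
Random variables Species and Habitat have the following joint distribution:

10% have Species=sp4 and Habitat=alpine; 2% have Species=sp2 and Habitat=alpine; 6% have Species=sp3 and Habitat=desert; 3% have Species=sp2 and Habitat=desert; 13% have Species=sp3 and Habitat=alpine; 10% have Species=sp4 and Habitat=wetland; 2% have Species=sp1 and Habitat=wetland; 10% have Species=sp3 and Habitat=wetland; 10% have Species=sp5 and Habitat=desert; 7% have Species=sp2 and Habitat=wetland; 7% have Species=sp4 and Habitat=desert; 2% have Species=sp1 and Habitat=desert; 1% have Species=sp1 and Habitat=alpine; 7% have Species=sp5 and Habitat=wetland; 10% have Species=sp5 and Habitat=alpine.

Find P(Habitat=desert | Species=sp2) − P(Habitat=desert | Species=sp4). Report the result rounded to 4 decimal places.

P(Species=sp2) = 0.07 + 0.03 + 0.02 = 0.12; P(Habitat=desert | Species=sp2) = 0.03/0.12 = 0.25000.
P(Species=sp4) = 0.10 + 0.07 + 0.10 = 0.27; P(Habitat=desert | Species=sp4) = 0.07/0.27 = 0.25926.
Difference = -0.0093.

-0.0093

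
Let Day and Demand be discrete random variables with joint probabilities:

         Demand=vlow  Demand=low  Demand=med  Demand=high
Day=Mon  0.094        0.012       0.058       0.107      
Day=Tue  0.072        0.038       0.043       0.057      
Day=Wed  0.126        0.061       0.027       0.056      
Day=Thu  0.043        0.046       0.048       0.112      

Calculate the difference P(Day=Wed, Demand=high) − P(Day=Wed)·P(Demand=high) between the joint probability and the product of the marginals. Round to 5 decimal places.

-0.03364

P(Day=Wed) = 0.126 + 0.061 + 0.027 + 0.056 = 0.270.
P(Demand=high) = 0.107 + 0.057 + 0.056 + 0.112 = 0.332.
P(Day=Wed, Demand=high) − P(Day=Wed)P(Demand=high) = 0.056 − 0.270×0.332 = -0.03364.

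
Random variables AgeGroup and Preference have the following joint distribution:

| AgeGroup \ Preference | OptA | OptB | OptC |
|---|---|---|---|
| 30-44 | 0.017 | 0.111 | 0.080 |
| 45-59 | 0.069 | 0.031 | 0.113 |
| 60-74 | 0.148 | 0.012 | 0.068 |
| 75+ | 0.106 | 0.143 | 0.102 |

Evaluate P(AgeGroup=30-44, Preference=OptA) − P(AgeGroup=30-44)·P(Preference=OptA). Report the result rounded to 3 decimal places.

P(AgeGroup=30-44) = 0.017 + 0.111 + 0.080 = 0.208.
P(Preference=OptA) = 0.017 + 0.069 + 0.148 + 0.106 = 0.340.
P(AgeGroup=30-44, Preference=OptA) − P(AgeGroup=30-44)P(Preference=OptA) = 0.017 − 0.208×0.340 = -0.054.

-0.054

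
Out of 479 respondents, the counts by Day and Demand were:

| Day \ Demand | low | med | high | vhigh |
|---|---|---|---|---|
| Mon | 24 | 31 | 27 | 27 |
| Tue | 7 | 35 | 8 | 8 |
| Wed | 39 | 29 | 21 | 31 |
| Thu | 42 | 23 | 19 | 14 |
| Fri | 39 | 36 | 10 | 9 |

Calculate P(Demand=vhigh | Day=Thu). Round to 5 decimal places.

0.14286

Total with Day=Thu: 42 + 23 + 19 + 14 = 98.
P(Demand=vhigh | Day=Thu) = 14/98 = 0.14286.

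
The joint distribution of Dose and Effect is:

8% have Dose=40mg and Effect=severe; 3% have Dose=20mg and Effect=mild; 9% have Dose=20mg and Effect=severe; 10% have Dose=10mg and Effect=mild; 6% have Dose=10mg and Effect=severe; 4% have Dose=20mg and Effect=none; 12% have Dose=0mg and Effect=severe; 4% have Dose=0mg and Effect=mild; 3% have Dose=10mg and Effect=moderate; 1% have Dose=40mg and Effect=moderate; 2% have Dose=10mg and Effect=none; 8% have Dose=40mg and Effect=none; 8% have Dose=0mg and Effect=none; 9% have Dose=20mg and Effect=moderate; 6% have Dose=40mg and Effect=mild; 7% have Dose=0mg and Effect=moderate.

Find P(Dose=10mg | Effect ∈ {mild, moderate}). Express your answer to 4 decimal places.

P(Effect=mild) = 0.04 + 0.10 + 0.03 + 0.06 = 0.23.
P(Effect=moderate) = 0.07 + 0.03 + 0.09 + 0.01 = 0.20.
P(Effect ∈ {mild, moderate}) = 0.23 + 0.20 = 0.43; P(Dose=10mg, Effect ∈ {mild, moderate}) = 0.10 + 0.03 = 0.13.
P(Dose=10mg | Effect ∈ {mild, moderate}) = 0.13/0.43 = 0.3023.

0.3023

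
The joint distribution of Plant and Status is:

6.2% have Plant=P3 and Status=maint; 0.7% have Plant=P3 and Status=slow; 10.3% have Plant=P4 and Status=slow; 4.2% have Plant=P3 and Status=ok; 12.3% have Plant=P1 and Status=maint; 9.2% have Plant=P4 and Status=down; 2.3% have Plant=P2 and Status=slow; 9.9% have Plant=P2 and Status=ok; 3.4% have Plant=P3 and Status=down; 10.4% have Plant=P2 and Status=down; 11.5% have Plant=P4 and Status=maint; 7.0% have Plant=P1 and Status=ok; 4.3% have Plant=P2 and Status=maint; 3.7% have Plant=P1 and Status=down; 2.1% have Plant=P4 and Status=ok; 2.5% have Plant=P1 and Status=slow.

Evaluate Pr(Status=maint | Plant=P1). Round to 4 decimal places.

P(Plant=P1) = 0.070 + 0.025 + 0.037 + 0.123 = 0.255.
P(Status=maint | Plant=P1) = 0.123/0.255 = 0.4824.

0.4824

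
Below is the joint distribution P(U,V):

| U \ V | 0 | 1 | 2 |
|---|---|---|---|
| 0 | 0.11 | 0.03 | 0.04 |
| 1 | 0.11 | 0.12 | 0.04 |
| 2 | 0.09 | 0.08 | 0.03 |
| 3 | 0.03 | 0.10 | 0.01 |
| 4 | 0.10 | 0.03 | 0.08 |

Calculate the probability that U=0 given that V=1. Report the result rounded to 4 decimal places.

0.0833

P(V=1) = 0.03 + 0.12 + 0.08 + 0.10 + 0.03 = 0.36.
P(U=0 | V=1) = 0.03/0.36 = 0.0833.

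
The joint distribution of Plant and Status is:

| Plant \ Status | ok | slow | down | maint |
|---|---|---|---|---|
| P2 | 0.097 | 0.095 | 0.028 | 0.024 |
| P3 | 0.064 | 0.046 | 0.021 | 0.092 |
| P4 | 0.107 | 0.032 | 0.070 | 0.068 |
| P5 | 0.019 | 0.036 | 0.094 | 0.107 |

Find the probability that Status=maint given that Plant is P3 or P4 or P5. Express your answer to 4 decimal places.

0.3532

P(Plant=P3) = 0.064 + 0.046 + 0.021 + 0.092 = 0.223.
P(Plant=P4) = 0.107 + 0.032 + 0.070 + 0.068 = 0.277.
P(Plant=P5) = 0.019 + 0.036 + 0.094 + 0.107 = 0.256.
P(Plant ∈ {P3, P4, P5}) = 0.223 + 0.277 + 0.256 = 0.756; P(Status=maint, Plant ∈ {P3, P4, P5}) = 0.092 + 0.068 + 0.107 = 0.267.
P(Status=maint | Plant ∈ {P3, P4, P5}) = 0.267/0.756 = 0.3532.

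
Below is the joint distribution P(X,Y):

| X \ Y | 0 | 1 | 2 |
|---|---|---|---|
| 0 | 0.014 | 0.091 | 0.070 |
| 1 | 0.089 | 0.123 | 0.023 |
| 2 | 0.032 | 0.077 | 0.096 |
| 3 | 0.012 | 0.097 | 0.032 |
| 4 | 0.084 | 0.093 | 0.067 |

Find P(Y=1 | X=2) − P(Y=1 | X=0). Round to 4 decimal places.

-0.1444

P(X=2) = 0.032 + 0.077 + 0.096 = 0.205; P(Y=1 | X=2) = 0.077/0.205 = 0.37561.
P(X=0) = 0.014 + 0.091 + 0.070 = 0.175; P(Y=1 | X=0) = 0.091/0.175 = 0.52000.
Difference = -0.1444.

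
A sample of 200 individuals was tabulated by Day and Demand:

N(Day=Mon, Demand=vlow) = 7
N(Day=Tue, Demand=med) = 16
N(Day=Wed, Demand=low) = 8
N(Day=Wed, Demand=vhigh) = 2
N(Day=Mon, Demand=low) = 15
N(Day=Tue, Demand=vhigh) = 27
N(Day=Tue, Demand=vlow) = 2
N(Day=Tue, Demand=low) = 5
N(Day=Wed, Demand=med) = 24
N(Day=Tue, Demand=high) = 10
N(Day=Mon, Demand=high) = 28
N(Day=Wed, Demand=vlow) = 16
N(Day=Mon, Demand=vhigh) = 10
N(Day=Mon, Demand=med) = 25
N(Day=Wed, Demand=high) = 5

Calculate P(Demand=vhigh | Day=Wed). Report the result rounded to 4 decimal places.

Total with Day=Wed: 16 + 8 + 24 + 5 + 2 = 55.
P(Demand=vhigh | Day=Wed) = 2/55 = 0.0364.

0.0364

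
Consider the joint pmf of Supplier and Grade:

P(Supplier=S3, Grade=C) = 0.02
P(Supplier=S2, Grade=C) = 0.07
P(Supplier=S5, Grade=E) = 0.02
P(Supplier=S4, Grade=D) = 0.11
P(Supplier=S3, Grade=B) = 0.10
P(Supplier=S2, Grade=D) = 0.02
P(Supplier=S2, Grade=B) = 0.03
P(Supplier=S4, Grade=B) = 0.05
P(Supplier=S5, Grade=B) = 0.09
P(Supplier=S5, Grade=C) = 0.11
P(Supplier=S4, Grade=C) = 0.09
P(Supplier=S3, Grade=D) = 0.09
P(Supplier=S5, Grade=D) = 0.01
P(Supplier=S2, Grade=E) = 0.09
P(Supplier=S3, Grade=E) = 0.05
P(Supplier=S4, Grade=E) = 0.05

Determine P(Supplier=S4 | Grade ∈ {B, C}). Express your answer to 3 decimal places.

0.250

P(Grade=B) = 0.03 + 0.10 + 0.05 + 0.09 = 0.27.
P(Grade=C) = 0.07 + 0.02 + 0.09 + 0.11 = 0.29.
P(Grade ∈ {B, C}) = 0.27 + 0.29 = 0.56; P(Supplier=S4, Grade ∈ {B, C}) = 0.05 + 0.09 = 0.14.
P(Supplier=S4 | Grade ∈ {B, C}) = 0.14/0.56 = 0.250.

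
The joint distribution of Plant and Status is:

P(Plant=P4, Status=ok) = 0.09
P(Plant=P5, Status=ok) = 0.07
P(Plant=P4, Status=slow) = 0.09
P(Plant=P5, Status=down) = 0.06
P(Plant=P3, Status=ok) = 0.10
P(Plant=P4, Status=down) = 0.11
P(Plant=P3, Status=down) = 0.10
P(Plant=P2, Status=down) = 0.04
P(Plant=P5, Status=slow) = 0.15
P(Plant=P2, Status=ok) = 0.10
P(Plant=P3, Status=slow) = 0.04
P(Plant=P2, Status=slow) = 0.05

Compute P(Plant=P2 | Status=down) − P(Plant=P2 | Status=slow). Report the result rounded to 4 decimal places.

P(Status=down) = 0.04 + 0.10 + 0.11 + 0.06 = 0.31; P(Plant=P2 | Status=down) = 0.04/0.31 = 0.12903.
P(Status=slow) = 0.05 + 0.04 + 0.09 + 0.15 = 0.33; P(Plant=P2 | Status=slow) = 0.05/0.33 = 0.15152.
Difference = -0.0225.

-0.0225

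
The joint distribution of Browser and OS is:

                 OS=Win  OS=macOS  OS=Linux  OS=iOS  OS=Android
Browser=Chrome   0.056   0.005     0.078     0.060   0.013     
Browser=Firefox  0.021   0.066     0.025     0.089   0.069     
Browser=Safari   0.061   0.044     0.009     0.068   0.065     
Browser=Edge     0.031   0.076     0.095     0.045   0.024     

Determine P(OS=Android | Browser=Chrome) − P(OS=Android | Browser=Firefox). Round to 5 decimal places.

-0.19423

P(Browser=Chrome) = 0.056 + 0.005 + 0.078 + 0.060 + 0.013 = 0.212; P(OS=Android | Browser=Chrome) = 0.013/0.212 = 0.061321.
P(Browser=Firefox) = 0.021 + 0.066 + 0.025 + 0.089 + 0.069 = 0.270; P(OS=Android | Browser=Firefox) = 0.069/0.270 = 0.255556.
Difference = -0.19423.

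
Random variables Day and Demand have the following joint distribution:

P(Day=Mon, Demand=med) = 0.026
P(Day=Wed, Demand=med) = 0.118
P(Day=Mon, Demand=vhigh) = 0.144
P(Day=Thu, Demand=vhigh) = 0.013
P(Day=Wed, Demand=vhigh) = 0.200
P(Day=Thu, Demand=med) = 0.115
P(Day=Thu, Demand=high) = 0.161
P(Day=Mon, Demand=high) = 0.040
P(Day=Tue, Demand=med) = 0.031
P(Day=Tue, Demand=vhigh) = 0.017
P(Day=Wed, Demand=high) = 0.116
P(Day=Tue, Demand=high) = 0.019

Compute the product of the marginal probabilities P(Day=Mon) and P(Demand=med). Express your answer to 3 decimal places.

0.061

P(Day=Mon) = 0.026 + 0.040 + 0.144 = 0.210.
P(Demand=med) = 0.026 + 0.031 + 0.118 + 0.115 = 0.290.
Product: 0.210 × 0.290 = 0.061.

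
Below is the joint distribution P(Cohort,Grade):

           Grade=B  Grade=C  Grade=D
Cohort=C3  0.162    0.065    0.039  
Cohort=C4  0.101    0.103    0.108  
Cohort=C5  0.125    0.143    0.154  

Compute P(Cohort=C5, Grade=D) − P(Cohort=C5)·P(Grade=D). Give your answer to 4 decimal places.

0.0270

P(Cohort=C5) = 0.125 + 0.143 + 0.154 = 0.422.
P(Grade=D) = 0.039 + 0.108 + 0.154 = 0.301.
P(Cohort=C5, Grade=D) − P(Cohort=C5)P(Grade=D) = 0.154 − 0.422×0.301 = 0.0270.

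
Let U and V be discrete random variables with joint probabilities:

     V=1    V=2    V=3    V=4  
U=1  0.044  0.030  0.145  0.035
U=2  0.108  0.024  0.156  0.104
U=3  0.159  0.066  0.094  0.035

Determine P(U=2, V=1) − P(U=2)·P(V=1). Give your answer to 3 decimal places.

-0.014

P(U=2) = 0.108 + 0.024 + 0.156 + 0.104 = 0.392.
P(V=1) = 0.044 + 0.108 + 0.159 = 0.311.
P(U=2, V=1) − P(U=2)P(V=1) = 0.108 − 0.392×0.311 = -0.014.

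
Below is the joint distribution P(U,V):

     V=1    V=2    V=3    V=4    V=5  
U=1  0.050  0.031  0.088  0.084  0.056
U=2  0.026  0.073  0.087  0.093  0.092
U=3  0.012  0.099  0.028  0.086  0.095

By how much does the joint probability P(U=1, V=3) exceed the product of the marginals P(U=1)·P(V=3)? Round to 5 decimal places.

P(U=1) = 0.050 + 0.031 + 0.088 + 0.084 + 0.056 = 0.309.
P(V=3) = 0.088 + 0.087 + 0.028 = 0.203.
P(U=1, V=3) − P(U=1)P(V=3) = 0.088 − 0.309×0.203 = 0.02527.

0.02527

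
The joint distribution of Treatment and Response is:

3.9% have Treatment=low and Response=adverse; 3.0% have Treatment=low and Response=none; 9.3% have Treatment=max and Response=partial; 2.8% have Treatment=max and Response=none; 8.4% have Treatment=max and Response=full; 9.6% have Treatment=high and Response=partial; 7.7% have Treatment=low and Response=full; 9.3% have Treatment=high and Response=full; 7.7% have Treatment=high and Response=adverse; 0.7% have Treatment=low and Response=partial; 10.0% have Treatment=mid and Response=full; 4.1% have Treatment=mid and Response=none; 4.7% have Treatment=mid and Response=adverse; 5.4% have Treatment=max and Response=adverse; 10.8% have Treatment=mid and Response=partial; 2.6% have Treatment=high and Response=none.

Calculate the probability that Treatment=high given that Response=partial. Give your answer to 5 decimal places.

0.31579

P(Response=partial) = 0.007 + 0.108 + 0.096 + 0.093 = 0.304.
P(Treatment=high | Response=partial) = 0.096/0.304 = 0.31579.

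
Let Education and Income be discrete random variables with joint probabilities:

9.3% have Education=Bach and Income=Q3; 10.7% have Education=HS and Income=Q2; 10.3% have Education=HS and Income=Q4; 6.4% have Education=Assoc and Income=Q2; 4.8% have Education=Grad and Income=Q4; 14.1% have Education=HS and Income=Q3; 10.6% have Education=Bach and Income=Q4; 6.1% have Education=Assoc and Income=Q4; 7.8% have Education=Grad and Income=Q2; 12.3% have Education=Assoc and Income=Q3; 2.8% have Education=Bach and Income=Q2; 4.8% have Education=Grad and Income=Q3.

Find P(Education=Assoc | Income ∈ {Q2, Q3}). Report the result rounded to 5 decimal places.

0.27419

P(Income=Q2) = 0.107 + 0.064 + 0.028 + 0.078 = 0.277.
P(Income=Q3) = 0.141 + 0.123 + 0.093 + 0.048 = 0.405.
P(Income ∈ {Q2, Q3}) = 0.277 + 0.405 = 0.682; P(Education=Assoc, Income ∈ {Q2, Q3}) = 0.064 + 0.123 = 0.187.
P(Education=Assoc | Income ∈ {Q2, Q3}) = 0.187/0.682 = 0.27419.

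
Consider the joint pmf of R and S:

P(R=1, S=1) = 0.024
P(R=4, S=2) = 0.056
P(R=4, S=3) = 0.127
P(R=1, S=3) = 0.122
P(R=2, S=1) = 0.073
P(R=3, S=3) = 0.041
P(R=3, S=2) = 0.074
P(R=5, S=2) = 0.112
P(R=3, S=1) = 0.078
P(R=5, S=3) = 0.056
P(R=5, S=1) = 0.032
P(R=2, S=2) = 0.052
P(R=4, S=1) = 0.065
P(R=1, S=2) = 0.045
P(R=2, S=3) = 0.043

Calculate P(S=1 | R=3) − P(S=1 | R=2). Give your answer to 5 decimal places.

P(R=3) = 0.078 + 0.074 + 0.041 = 0.193; P(S=1 | R=3) = 0.078/0.193 = 0.404145.
P(R=2) = 0.073 + 0.052 + 0.043 = 0.168; P(S=1 | R=2) = 0.073/0.168 = 0.434524.
Difference = -0.03038.

-0.03038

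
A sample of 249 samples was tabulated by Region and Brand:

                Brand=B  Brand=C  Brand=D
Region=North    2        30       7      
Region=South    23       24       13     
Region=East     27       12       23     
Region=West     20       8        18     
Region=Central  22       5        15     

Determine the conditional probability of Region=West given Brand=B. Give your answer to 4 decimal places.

0.2128

Total with Brand=B: 2 + 23 + 27 + 20 + 22 = 94.
P(Region=West | Brand=B) = 20/94 = 0.2128.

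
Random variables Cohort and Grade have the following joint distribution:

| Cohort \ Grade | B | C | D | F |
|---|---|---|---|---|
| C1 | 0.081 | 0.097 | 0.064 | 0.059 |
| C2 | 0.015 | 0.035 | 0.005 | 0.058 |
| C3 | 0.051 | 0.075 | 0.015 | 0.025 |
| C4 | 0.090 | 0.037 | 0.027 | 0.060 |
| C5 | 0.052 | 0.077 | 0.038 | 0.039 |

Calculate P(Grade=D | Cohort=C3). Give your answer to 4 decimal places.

P(Cohort=C3) = 0.051 + 0.075 + 0.015 + 0.025 = 0.166.
P(Grade=D | Cohort=C3) = 0.015/0.166 = 0.0904.

0.0904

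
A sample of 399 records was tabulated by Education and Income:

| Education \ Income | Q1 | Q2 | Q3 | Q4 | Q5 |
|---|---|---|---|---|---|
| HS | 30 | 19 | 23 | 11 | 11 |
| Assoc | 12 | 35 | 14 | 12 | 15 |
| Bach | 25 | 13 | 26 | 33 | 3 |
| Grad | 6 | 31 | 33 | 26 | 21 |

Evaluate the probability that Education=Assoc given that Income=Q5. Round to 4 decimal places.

Total with Income=Q5: 11 + 15 + 3 + 21 = 50.
P(Education=Assoc | Income=Q5) = 15/50 = 0.3000.

0.3000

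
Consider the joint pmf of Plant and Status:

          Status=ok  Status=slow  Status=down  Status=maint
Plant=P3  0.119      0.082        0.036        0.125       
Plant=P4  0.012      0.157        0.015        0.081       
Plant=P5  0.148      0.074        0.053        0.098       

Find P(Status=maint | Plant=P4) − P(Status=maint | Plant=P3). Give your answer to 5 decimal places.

-0.03964

P(Plant=P4) = 0.012 + 0.157 + 0.015 + 0.081 = 0.265; P(Status=maint | Plant=P4) = 0.081/0.265 = 0.305660.
P(Plant=P3) = 0.119 + 0.082 + 0.036 + 0.125 = 0.362; P(Status=maint | Plant=P3) = 0.125/0.362 = 0.345304.
Difference = -0.03964.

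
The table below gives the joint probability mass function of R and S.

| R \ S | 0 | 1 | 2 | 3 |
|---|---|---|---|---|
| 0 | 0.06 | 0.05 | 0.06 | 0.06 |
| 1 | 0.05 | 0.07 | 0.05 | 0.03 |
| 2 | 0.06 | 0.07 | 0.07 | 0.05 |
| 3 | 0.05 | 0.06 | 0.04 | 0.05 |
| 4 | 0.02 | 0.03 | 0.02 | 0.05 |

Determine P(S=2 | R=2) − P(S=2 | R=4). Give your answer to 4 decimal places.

0.1133

P(R=2) = 0.06 + 0.07 + 0.07 + 0.05 = 0.25; P(S=2 | R=2) = 0.07/0.25 = 0.28000.
P(R=4) = 0.02 + 0.03 + 0.02 + 0.05 = 0.12; P(S=2 | R=4) = 0.02/0.12 = 0.16667.
Difference = 0.1133.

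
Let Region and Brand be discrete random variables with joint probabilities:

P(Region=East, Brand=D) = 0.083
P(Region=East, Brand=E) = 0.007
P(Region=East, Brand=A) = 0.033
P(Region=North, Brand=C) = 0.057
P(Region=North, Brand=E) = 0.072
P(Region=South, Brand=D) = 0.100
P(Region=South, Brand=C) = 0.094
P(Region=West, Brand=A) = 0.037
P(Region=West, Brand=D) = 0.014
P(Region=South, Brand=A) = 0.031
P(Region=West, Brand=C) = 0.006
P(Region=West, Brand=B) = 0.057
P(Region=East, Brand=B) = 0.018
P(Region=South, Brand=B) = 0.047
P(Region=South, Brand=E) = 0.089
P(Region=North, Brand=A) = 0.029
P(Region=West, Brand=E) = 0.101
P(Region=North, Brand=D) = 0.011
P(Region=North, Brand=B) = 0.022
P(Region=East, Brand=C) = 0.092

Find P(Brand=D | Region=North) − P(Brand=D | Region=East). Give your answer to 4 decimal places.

P(Region=North) = 0.029 + 0.022 + 0.057 + 0.011 + 0.072 = 0.191; P(Brand=D | Region=North) = 0.011/0.191 = 0.05759.
P(Region=East) = 0.033 + 0.018 + 0.092 + 0.083 + 0.007 = 0.233; P(Brand=D | Region=East) = 0.083/0.233 = 0.35622.
Difference = -0.2986.

-0.2986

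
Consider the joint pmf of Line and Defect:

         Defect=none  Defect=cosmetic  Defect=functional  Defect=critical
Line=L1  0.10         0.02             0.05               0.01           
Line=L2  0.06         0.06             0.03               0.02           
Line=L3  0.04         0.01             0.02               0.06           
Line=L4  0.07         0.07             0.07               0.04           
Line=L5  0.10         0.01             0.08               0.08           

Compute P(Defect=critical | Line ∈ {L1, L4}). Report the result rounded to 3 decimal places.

0.116

P(Line=L1) = 0.10 + 0.02 + 0.05 + 0.01 = 0.18.
P(Line=L4) = 0.07 + 0.07 + 0.07 + 0.04 = 0.25.
P(Line ∈ {L1, L4}) = 0.18 + 0.25 = 0.43; P(Defect=critical, Line ∈ {L1, L4}) = 0.01 + 0.04 = 0.05.
P(Defect=critical | Line ∈ {L1, L4}) = 0.05/0.43 = 0.116.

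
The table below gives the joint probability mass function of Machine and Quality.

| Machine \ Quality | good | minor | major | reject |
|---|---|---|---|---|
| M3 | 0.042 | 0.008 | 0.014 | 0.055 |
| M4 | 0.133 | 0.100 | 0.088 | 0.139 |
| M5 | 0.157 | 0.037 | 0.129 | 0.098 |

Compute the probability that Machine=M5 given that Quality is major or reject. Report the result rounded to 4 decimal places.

0.4340

P(Quality=major) = 0.014 + 0.088 + 0.129 = 0.231.
P(Quality=reject) = 0.055 + 0.139 + 0.098 = 0.292.
P(Quality ∈ {major, reject}) = 0.231 + 0.292 = 0.523; P(Machine=M5, Quality ∈ {major, reject}) = 0.129 + 0.098 = 0.227.
P(Machine=M5 | Quality ∈ {major, reject}) = 0.227/0.523 = 0.4340.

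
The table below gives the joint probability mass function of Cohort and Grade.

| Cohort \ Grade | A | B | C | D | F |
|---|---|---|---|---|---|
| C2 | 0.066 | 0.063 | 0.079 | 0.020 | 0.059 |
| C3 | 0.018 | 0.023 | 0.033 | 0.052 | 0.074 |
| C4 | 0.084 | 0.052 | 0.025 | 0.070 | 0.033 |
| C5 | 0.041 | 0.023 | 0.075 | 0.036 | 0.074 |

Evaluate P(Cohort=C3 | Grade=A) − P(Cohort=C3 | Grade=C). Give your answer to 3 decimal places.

-0.070

P(Grade=A) = 0.066 + 0.018 + 0.084 + 0.041 = 0.209; P(Cohort=C3 | Grade=A) = 0.018/0.209 = 0.0861.
P(Grade=C) = 0.079 + 0.033 + 0.025 + 0.075 = 0.212; P(Cohort=C3 | Grade=C) = 0.033/0.212 = 0.1557.
Difference = -0.070.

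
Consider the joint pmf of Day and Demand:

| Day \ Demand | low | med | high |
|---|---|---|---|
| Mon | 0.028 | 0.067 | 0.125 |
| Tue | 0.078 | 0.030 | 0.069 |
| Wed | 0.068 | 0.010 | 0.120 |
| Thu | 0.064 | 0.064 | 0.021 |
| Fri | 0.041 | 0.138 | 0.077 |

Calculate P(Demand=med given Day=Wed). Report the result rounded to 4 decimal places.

0.0505

P(Day=Wed) = 0.068 + 0.010 + 0.120 = 0.198.
P(Demand=med | Day=Wed) = 0.010/0.198 = 0.0505.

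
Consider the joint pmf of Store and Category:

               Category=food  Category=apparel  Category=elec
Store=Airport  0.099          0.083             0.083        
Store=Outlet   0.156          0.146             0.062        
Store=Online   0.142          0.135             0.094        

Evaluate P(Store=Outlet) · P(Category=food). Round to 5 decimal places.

P(Store=Outlet) = 0.156 + 0.146 + 0.062 = 0.364.
P(Category=food) = 0.099 + 0.156 + 0.142 = 0.397.
Product: 0.364 × 0.397 = 0.14451.

0.14451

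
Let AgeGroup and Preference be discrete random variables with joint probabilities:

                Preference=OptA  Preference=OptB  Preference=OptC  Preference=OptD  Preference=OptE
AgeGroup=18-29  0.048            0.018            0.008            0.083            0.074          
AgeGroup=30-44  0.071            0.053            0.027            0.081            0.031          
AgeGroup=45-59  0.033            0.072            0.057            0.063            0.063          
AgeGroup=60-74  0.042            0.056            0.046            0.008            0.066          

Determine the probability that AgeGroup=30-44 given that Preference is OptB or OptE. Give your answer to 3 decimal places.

P(Preference=OptB) = 0.018 + 0.053 + 0.072 + 0.056 = 0.199.
P(Preference=OptE) = 0.074 + 0.031 + 0.063 + 0.066 = 0.234.
P(Preference ∈ {OptB, OptE}) = 0.199 + 0.234 = 0.433; P(AgeGroup=30-44, Preference ∈ {OptB, OptE}) = 0.053 + 0.031 = 0.084.
P(AgeGroup=30-44 | Preference ∈ {OptB, OptE}) = 0.084/0.433 = 0.194.

0.194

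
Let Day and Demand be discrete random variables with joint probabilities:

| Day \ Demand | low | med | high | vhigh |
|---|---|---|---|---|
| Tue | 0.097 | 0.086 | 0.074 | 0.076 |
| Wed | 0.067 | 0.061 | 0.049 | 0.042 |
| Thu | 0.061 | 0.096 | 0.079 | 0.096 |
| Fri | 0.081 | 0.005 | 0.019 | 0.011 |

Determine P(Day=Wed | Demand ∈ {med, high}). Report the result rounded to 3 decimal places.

P(Demand=med) = 0.086 + 0.061 + 0.096 + 0.005 = 0.248.
P(Demand=high) = 0.074 + 0.049 + 0.079 + 0.019 = 0.221.
P(Demand ∈ {med, high}) = 0.248 + 0.221 = 0.469; P(Day=Wed, Demand ∈ {med, high}) = 0.061 + 0.049 = 0.110.
P(Day=Wed | Demand ∈ {med, high}) = 0.110/0.469 = 0.235.

0.235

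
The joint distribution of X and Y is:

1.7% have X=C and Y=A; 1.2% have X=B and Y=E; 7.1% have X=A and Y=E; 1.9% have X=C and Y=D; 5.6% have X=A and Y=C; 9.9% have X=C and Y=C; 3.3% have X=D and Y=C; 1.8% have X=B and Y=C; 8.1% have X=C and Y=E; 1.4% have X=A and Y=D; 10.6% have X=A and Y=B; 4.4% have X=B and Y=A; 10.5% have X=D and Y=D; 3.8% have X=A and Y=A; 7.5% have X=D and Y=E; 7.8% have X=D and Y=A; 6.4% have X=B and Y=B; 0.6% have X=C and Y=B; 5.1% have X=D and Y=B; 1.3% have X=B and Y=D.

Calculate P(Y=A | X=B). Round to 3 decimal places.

0.291

P(X=B) = 0.044 + 0.064 + 0.018 + 0.013 + 0.012 = 0.151.
P(Y=A | X=B) = 0.044/0.151 = 0.291.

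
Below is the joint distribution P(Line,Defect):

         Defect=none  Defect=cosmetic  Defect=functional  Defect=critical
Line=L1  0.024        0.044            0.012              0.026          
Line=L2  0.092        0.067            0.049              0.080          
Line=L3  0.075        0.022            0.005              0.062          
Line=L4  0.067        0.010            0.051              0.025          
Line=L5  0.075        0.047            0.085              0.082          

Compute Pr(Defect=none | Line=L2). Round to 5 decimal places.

P(Line=L2) = 0.092 + 0.067 + 0.049 + 0.080 = 0.288.
P(Defect=none | Line=L2) = 0.092/0.288 = 0.31944.

0.31944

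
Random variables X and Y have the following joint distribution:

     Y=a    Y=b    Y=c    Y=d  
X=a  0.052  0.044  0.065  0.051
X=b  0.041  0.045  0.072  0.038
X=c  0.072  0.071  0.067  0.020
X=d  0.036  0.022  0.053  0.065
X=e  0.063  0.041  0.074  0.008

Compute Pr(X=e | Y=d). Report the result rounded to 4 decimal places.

0.0440

P(Y=d) = 0.051 + 0.038 + 0.020 + 0.065 + 0.008 = 0.182.
P(X=e | Y=d) = 0.008/0.182 = 0.0440.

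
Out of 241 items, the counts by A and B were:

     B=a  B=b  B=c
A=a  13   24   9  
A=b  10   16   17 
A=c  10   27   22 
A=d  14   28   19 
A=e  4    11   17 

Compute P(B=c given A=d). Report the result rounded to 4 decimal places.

Total with A=d: 14 + 28 + 19 = 61.
P(B=c | A=d) = 19/61 = 0.3115.

0.3115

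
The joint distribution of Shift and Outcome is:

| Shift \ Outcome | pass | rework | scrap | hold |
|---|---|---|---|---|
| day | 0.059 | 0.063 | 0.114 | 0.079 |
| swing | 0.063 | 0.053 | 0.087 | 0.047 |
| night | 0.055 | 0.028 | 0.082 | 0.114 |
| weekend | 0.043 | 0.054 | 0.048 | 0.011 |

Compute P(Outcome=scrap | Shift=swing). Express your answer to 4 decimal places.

P(Shift=swing) = 0.063 + 0.053 + 0.087 + 0.047 = 0.250.
P(Outcome=scrap | Shift=swing) = 0.087/0.250 = 0.3480.

0.3480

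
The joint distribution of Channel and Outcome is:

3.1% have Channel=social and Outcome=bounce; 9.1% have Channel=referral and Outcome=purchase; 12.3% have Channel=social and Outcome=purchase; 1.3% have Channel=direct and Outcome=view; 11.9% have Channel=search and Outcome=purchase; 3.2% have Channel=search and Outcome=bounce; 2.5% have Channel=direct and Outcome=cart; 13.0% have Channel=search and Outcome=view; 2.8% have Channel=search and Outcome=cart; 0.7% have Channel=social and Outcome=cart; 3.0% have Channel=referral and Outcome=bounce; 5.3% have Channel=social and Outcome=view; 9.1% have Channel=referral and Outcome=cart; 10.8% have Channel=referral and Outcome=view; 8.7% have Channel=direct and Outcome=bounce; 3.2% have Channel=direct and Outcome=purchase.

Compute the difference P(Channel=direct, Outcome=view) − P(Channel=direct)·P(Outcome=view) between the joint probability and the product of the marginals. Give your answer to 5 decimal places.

-0.03473

P(Channel=direct) = 0.087 + 0.013 + 0.025 + 0.032 = 0.157.
P(Outcome=view) = 0.130 + 0.053 + 0.013 + 0.108 = 0.304.
P(Channel=direct, Outcome=view) − P(Channel=direct)P(Outcome=view) = 0.013 − 0.157×0.304 = -0.03473.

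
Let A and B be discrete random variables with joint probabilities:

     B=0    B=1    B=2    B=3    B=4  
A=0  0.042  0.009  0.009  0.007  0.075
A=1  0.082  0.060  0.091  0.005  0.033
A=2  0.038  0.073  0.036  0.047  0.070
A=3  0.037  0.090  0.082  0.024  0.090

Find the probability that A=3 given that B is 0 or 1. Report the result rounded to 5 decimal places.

0.29466

P(B=0) = 0.042 + 0.082 + 0.038 + 0.037 = 0.199.
P(B=1) = 0.009 + 0.060 + 0.073 + 0.090 = 0.232.
P(B ∈ {0, 1}) = 0.199 + 0.232 = 0.431; P(A=3, B ∈ {0, 1}) = 0.037 + 0.090 = 0.127.
P(A=3 | B ∈ {0, 1}) = 0.127/0.431 = 0.29466.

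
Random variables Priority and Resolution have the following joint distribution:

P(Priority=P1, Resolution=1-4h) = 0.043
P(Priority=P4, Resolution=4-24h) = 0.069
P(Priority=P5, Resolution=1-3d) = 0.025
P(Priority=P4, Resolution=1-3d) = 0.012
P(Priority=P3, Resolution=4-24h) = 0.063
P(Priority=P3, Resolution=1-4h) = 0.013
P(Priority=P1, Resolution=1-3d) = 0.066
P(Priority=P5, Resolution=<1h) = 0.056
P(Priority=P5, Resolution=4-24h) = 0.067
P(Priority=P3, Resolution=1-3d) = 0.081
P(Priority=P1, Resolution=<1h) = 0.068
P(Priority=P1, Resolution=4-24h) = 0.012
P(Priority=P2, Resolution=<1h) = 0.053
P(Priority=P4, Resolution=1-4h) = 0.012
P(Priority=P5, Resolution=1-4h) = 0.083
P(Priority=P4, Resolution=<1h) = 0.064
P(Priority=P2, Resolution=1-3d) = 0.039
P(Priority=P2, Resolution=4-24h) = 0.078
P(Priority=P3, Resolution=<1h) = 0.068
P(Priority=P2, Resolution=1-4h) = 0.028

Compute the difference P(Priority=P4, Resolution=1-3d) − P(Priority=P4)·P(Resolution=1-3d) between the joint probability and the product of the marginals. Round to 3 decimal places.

-0.023

P(Priority=P4) = 0.064 + 0.012 + 0.069 + 0.012 = 0.157.
P(Resolution=1-3d) = 0.066 + 0.039 + 0.081 + 0.012 + 0.025 = 0.223.
P(Priority=P4, Resolution=1-3d) − P(Priority=P4)P(Resolution=1-3d) = 0.012 − 0.157×0.223 = -0.023.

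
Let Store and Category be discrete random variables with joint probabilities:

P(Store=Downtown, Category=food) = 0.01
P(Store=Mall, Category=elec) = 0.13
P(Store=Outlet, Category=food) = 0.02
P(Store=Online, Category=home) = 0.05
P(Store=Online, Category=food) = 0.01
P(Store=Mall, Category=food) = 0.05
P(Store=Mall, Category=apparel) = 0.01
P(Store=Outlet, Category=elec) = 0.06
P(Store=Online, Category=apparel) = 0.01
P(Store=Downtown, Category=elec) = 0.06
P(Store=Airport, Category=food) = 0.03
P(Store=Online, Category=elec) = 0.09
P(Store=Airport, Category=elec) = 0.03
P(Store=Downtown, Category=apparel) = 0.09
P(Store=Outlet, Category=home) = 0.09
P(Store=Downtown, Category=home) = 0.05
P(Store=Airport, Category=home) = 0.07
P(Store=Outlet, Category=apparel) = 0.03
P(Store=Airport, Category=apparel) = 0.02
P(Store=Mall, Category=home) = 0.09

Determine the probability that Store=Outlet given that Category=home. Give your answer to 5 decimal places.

0.25714

P(Category=home) = 0.05 + 0.09 + 0.07 + 0.09 + 0.05 = 0.35.
P(Store=Outlet | Category=home) = 0.09/0.35 = 0.25714.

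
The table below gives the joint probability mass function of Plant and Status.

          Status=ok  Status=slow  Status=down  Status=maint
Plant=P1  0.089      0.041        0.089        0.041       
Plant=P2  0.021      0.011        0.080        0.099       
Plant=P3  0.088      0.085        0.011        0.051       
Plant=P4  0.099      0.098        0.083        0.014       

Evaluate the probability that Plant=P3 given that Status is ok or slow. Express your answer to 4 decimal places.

P(Status=ok) = 0.089 + 0.021 + 0.088 + 0.099 = 0.297.
P(Status=slow) = 0.041 + 0.011 + 0.085 + 0.098 = 0.235.
P(Status ∈ {ok, slow}) = 0.297 + 0.235 = 0.532; P(Plant=P3, Status ∈ {ok, slow}) = 0.088 + 0.085 = 0.173.
P(Plant=P3 | Status ∈ {ok, slow}) = 0.173/0.532 = 0.3252.

0.3252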